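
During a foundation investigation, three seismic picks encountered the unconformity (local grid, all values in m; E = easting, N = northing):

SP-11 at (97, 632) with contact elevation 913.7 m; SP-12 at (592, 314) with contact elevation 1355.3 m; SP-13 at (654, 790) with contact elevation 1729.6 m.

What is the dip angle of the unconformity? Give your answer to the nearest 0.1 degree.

55.0°

Let the plane be z = a·E + b·N + c.
SP-12−SP-11: 495a − 318b = 441.6;  SP-13−SP-11: 557a + 158b = 815.9.
Solving gives a = 1.28940, b = 0.61840.
Gradient magnitude |∇z| = √(a² + b²) = √(1.66254 + 0.38242) = 1.43002.
True dip = arctan(1.43002) = 55.0°, dipping toward WSW (azimuth ≈ 244°).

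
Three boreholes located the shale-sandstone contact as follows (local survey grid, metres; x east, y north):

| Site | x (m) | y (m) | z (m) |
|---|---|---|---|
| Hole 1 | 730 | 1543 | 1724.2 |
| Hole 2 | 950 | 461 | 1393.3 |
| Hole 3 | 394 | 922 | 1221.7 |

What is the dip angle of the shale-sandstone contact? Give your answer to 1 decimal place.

39.0°

Let the plane be z = a·x + b·y + c.
Hole 2−Hole 1: 220a − 1082b = −330.9;  Hole 3−Hole 1: −336a − 621b = −502.5.
Solving gives a = 0.67620, b = 0.44331.
Gradient magnitude |∇z| = √(a² + b²) = √(0.45725 + 0.19653) = 0.80856.
True dip = arctan(0.80856) = 39.0°, dipping toward WSW (azimuth ≈ 237°).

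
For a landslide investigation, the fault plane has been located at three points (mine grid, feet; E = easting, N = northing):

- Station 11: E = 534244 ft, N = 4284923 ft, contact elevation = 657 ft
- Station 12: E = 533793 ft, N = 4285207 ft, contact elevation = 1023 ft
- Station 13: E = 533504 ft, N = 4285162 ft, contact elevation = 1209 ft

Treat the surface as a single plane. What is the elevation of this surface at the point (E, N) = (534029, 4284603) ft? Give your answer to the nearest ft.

734 ft

Let the plane be z = a·E + b·N + c.
Station 12−Station 11: −451a + 284b = 366;  Station 13−Station 11: −740a + 239b = 552.
Solving gives a = −0.67689092, b = 0.21381055.
Then c = 657 − a·534244 − b·4284923 = −553879.84.
At (534029, 4284603): z = −361479.4 + 916093.3 − 553879.84 = 734.1 ft.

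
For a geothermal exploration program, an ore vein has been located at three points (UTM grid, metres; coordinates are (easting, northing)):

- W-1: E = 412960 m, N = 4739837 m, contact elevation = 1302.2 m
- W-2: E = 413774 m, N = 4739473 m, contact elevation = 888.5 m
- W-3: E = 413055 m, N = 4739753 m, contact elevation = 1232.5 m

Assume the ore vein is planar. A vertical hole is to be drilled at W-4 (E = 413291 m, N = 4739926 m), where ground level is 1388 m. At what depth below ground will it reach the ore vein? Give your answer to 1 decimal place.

131.8 m

Let the plane be z = a·E + b·N + c.
W-2−W-1: 814a − 364b = −413.7;  W-3−W-1: 95a − 84b = −69.7.
Solving gives a = −0.277547639, b = 0.515868742.
Then c = 1302.2 − a·412960 − b·4739837 = −2329215.48.
At (413291, 4739926): z_contact = −114707.94 + 2445179.66 − 2329215.48 = 1256.24 m.
Depth below ground = 1388 − 1256.24 = 131.8 m.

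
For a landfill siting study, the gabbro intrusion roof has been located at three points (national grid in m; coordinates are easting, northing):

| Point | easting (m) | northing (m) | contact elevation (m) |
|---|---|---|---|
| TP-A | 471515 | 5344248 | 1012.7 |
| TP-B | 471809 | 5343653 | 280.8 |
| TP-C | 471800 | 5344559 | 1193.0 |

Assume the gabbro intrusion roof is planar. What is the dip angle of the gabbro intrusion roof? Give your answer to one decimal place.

47.8°

Let the plane be z = a·easting + b·northing + c.
TP-B−TP-A: 294a − 595b = −731.9;  TP-C−TP-A: 285a + 311b = 180.3.
Solving gives a = −0.46107, b = 1.00226.
Gradient magnitude |∇z| = √(a² + b²) = √(0.21258 + 1.00453) = 1.10323.
True dip = arctan(1.10323) = 47.8°, dipping toward SSE (azimuth ≈ 155°).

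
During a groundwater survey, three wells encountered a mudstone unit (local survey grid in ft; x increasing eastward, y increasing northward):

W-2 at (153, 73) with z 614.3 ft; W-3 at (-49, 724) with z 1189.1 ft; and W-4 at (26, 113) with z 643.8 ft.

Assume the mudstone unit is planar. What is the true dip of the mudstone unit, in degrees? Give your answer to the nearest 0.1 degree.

Two edge vectors: W-2→W-3 = (-202, 651, 574.8), W-2→W-4 = (-127, 40, 29.5).
Normal n = (W-2→W-3) × (W-2→W-4) = (-3787.5, -67040.6, 74597).
So ∂z/∂x = −n_x/n_z = 0.05077 and ∂z/∂y = −n_y/n_z = 0.89870.
Gradient magnitude |∇z| = √(a² + b²) = √(0.00258 + 0.80767) = 0.90014.
True dip = arctan(0.90014) = 42.0°, dipping toward S (azimuth ≈ 183°).

42.0°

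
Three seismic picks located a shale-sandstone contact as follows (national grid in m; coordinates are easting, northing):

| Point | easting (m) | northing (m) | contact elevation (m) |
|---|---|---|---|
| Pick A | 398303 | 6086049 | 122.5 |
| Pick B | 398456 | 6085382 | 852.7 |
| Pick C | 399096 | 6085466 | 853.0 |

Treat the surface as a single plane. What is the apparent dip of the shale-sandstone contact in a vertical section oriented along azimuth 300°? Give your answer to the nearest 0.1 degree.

Let the plane be z = a·easting + b·northing + c.
Pick B−Pick A: 153a − 667b = 730.2;  Pick C−Pick A: 793a − 583b = 730.5.
Solving gives a = 0.13994, b = −1.06265.
Unit vector along 300° is (sin 300°, cos 300°) = (-0.8660, 0.5000).
Slope in that direction = a·(-0.8660) + b·(0.5000) = −0.65252.
Apparent dip = arctan|0.65252| = 33.1° (true dip is 47.0°, so apparent ≤ true as expected).

33.1°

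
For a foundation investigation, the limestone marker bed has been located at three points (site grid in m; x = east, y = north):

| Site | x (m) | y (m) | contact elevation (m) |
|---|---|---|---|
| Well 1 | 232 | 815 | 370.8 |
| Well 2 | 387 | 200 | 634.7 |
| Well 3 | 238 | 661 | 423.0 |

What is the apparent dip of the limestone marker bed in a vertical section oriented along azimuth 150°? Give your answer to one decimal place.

26.1°

Two edge vectors: Well 1→Well 2 = (155, -615, 263.9), Well 1→Well 3 = (6, -154, 52.2).
Normal n = (Well 1→Well 2) × (Well 1→Well 3) = (8537.6, -6507.6, -20180).
So ∂z/∂x = −n_x/n_z = 0.42307 and ∂z/∂y = −n_y/n_z = −0.32248.
Unit vector along 150° is (sin 150°, cos 150°) = (0.5000, -0.8660).
Slope in that direction = a·(0.5000) + b·(-0.8660) = 0.49081.
Apparent dip = arctan|0.49081| = 26.1° (true dip is 28.0°, so apparent ≤ true as expected).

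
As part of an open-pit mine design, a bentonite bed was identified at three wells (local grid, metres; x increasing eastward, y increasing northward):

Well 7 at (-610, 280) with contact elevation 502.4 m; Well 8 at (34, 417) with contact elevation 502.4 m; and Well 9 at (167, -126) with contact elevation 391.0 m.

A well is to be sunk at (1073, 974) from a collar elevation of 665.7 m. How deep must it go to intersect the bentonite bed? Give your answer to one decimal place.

Let the plane be z = a·x + b·y + c.
Well 8−Well 7: 644a + 137b = 0;  Well 9−Well 7: 777a − 406b = −111.4.
Solving gives a = −0.041482, b = 0.194996.
Then c = 502.4 − a·-610 − b·280 = 422.50.
At (1073, 974): z_contact = −44.51 + 189.93 + 422.50 = 567.91 m.
Depth below ground = 665.7 − 567.91 = 97.8 m.

97.8 m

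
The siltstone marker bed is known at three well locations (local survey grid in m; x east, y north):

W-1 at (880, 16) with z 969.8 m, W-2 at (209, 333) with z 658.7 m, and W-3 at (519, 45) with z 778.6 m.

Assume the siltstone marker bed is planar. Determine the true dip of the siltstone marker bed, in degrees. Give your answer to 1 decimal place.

Two edge vectors: W-1→W-2 = (-671, 317, -311.1), W-1→W-3 = (-361, 29, -191.2).
Normal n = (W-1→W-2) × (W-1→W-3) = (-51588.5, -15988.1, 94978).
So ∂z/∂x = −n_x/n_z = 0.54316 and ∂z/∂y = −n_y/n_z = 0.16833.
Gradient magnitude |∇z| = √(a² + b²) = √(0.29503 + 0.02834) = 0.56865.
True dip = arctan(0.56865) = 29.6°, dipping toward WSW (azimuth ≈ 253°).

29.6°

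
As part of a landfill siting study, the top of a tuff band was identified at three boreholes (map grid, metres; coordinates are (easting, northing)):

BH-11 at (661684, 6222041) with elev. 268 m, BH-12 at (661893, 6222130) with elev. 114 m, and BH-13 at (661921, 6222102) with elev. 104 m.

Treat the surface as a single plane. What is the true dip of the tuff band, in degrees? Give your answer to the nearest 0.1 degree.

Let the plane be z = a·E + b·N + c.
BH-12−BH-11: 209a + 89b = −154;  BH-13−BH-11: 237a + 61b = −164.
Solving gives a = −0.62344, b = −0.26630.
Gradient magnitude |∇z| = √(a² + b²) = √(0.38868 + 0.07092) = 0.67793.
True dip = arctan(0.67793) = 34.1°, dipping toward ENE (azimuth ≈ 067°).

34.1°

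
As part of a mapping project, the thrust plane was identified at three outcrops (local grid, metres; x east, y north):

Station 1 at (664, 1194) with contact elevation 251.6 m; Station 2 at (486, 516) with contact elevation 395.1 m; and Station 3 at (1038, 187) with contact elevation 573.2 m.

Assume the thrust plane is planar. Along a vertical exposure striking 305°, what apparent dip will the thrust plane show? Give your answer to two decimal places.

Two edge vectors: Station 1→Station 2 = (-178, -678, 143.5), Station 1→Station 3 = (374, -1007, 321.6).
Normal n = (Station 1→Station 2) × (Station 1→Station 3) = (-73540.3, 110913.8, 432818).
So ∂z/∂x = −n_x/n_z = 0.16991 and ∂z/∂y = −n_y/n_z = −0.25626.
Unit vector along 305° is (sin 305°, cos 305°) = (-0.8192, 0.5736).
Slope in that direction = a·(-0.8192) + b·(0.5736) = −0.28617.
Apparent dip = arctan|0.28617| = 15.97° (true dip is 17.1°, so apparent ≤ true as expected).

15.97°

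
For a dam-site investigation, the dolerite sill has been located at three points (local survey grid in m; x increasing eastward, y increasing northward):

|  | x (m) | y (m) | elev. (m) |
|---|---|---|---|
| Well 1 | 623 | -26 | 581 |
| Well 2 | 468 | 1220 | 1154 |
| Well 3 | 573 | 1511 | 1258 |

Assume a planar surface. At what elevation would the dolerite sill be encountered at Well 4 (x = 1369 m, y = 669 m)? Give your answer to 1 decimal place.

Let the plane be z = a·x + b·y + c.
Well 2−Well 1: −155a + 1246b = 573;  Well 3−Well 1: −50a + 1537b = 677.
Solving gives a = −0.211209, b = 0.433598.
Then c = 581 − a·623 − b·-26 = 723.86.
At (1369, 669): z = −289.1 + 290.1 + 723.86 = 724.8 m.

724.8 m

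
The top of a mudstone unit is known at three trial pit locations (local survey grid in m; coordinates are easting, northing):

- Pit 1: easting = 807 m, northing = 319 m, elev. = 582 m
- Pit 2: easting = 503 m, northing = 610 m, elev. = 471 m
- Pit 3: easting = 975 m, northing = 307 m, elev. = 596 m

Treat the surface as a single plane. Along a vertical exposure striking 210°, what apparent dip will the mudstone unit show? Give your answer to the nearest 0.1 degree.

Two edge vectors: Pit 1→Pit 2 = (-304, 291, -111), Pit 1→Pit 3 = (168, -12, 14).
Normal n = (Pit 1→Pit 2) × (Pit 1→Pit 3) = (2742, -14392, -45240).
So ∂z/∂easting = −n_x/n_z = 0.06061 and ∂z/∂northing = −n_y/n_z = −0.31813.
Unit vector along 210° is (sin 210°, cos 210°) = (-0.5000, -0.8660).
Slope in that direction = a·(-0.5000) + b·(-0.8660) = 0.24520.
Apparent dip = arctan|0.24520| = 13.8° (true dip is 17.9°, so apparent ≤ true as expected).

13.8°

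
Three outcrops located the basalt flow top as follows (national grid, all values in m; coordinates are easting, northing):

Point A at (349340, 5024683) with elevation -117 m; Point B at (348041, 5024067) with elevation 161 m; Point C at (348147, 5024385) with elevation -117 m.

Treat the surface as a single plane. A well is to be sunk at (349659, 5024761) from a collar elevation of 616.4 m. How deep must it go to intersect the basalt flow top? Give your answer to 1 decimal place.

731.8 m

Let the plane be z = a·easting + b·northing + c.
Point B−Point A: −1299a − 616b = 278;  Point C−Point A: −1193a − 298b = 0.
Solving gives a = 0.238203953, b = −0.953615154.
Then c = -117 − a·349340 − b·5024683 = 4708282.68.
At (349659, 5024761): z_contact = 83290.16 − 4791688.24 + 4708282.68 = -115.39 m.
Depth below ground = 616.4 − (-115.39) = 731.8 m.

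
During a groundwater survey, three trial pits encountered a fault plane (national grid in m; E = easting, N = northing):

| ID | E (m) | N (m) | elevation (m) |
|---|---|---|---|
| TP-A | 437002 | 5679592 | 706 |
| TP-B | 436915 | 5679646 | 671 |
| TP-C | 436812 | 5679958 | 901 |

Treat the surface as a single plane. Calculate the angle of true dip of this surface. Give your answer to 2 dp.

Two edge vectors: TP-A→TP-B = (-87, 54, -35), TP-A→TP-C = (-190, 366, 195).
Normal n = (TP-A→TP-B) × (TP-A→TP-C) = (23340, 23615, -21582).
So ∂z/∂E = −n_x/n_z = 1.08146 and ∂z/∂N = −n_y/n_z = 1.09420.
Gradient magnitude |∇z| = √(a² + b²) = √(1.16955 + 1.19727) = 1.53845.
True dip = arctan(1.53845) = 56.98°, dipping toward SW (azimuth ≈ 225°).

56.98°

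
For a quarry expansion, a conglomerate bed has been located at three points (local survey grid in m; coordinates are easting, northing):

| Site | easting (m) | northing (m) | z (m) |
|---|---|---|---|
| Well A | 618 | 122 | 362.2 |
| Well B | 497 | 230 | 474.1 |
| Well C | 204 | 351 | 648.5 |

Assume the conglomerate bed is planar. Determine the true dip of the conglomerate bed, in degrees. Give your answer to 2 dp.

Two edge vectors: Well A→Well B = (-121, 108, 111.9), Well A→Well C = (-414, 229, 286.3).
Normal n = (Well A→Well B) × (Well A→Well C) = (5295.3, -11684.3, 17003).
So ∂z/∂easting = −n_x/n_z = −0.31143 and ∂z/∂northing = −n_y/n_z = 0.68719.
Gradient magnitude |∇z| = √(a² + b²) = √(0.09699 + 0.47223) = 0.75447.
True dip = arctan(0.75447) = 37.03°, dipping toward SSE (azimuth ≈ 156°).

37.03°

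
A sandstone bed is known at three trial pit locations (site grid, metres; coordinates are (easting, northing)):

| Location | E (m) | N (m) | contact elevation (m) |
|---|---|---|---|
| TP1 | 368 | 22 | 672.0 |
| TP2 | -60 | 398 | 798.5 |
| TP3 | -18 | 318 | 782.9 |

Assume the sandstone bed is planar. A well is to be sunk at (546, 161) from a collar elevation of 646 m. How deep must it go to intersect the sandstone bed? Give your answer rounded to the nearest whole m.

Let the plane be z = a·E + b·N + c.
TP2−TP1: −428a + 376b = 126.5;  TP3−TP1: −386a + 296b = 110.9.
Solving gives a = −0.23062, b = 0.07393.
Then c = 672 − a·368 − b·22 = 755.24.
At (546, 161): z_contact = −125.9 + 11.9 + 755.24 = 641.2 m.
Depth below ground = 646 − 641.2 = 5 m.

5 m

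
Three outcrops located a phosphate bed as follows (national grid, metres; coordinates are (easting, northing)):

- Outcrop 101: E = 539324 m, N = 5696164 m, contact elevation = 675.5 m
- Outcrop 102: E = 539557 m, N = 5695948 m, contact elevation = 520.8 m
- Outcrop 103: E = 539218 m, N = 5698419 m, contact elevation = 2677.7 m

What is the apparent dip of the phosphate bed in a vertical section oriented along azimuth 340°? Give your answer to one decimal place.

38.1°

Let the plane be z = a·E + b·N + c.
Outcrop 102−Outcrop 101: 233a − 216b = −154.7;  Outcrop 103−Outcrop 101: −106a + 2255b = 2002.2.
Solving gives a = 0.16642, b = 0.89572.
Unit vector along 340° is (sin 340°, cos 340°) = (-0.3420, 0.9397).
Slope in that direction = a·(-0.3420) + b·(0.9397) = 0.78478.
Apparent dip = arctan|0.78478| = 38.1° (true dip is 42.3°, so apparent ≤ true as expected).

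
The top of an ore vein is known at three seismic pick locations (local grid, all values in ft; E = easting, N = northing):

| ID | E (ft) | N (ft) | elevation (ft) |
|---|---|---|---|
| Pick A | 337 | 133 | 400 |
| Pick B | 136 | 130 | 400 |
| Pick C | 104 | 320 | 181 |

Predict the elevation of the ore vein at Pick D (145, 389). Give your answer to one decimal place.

Let the plane be z = a·E + b·N + c.
Pick B−Pick A: −201a − 3b = 0;  Pick C−Pick A: −233a + 187b = −219.
Solving gives a = 0.01716, b = −1.14974.
Then c = 400 − a·337 − b·133 = 547.13.
At (145, 389): z = 2.5 − 447.2 + 547.13 = 102.4 ft.

102.4 ft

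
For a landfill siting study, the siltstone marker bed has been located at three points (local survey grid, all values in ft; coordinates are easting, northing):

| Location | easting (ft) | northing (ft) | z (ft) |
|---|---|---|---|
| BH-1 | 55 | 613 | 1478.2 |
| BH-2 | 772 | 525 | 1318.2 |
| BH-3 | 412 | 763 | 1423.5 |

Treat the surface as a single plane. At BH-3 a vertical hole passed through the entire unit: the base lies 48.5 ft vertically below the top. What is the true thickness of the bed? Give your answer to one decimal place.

47.1 ft

Two edge vectors: BH-1→BH-2 = (717, -88, -160), BH-1→BH-3 = (357, 150, -54.7).
Normal n = (BH-1→BH-2) × (BH-1→BH-3) = (28813.6, -17900.1, 138966).
So ∂z/∂easting = −n_x/n_z = −0.20734 and ∂z/∂northing = −n_y/n_z = 0.12881.
|∇z| = √(a²+b²) = 0.24410, so dip δ = arctan(0.24410) = 13.72°.
True thickness = vertical thickness × cos δ = 48.5 × cos 13.72° = 47.1 ft.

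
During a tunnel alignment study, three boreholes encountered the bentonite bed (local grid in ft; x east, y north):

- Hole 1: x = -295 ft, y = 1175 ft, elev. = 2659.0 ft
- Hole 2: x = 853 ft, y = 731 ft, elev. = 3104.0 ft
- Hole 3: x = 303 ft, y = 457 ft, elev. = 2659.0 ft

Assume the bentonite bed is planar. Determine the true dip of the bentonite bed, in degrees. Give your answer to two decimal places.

Let the plane be z = a·x + b·y + c.
Hole 2−Hole 1: 1148a − 444b = 445;  Hole 3−Hole 1: 598a − 718b = 0.
Solving gives a = 0.57183, b = 0.47626.
Gradient magnitude |∇z| = √(a² + b²) = √(0.32699 + 0.22682) = 0.74418.
True dip = arctan(0.74418) = 36.66°, dipping toward SW (azimuth ≈ 230°).

36.66°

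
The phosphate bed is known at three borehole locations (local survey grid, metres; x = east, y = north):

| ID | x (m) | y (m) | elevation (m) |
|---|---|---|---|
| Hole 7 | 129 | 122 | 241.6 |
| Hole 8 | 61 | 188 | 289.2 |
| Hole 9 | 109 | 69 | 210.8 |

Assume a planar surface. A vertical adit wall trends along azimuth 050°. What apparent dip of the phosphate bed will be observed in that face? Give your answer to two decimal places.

17.82°

Two edge vectors: Hole 7→Hole 8 = (-68, 66, 47.6), Hole 7→Hole 9 = (-20, -53, -30.8).
Normal n = (Hole 7→Hole 8) × (Hole 7→Hole 9) = (490, -3046.4, 4924).
So ∂z/∂x = −n_x/n_z = −0.09951 and ∂z/∂y = −n_y/n_z = 0.61868.
Unit vector along 050° is (sin 50°, cos 50°) = (0.7660, 0.6428).
Slope in that direction = a·(0.7660) + b·(0.6428) = 0.32145.
Apparent dip = arctan|0.32145| = 17.82° (true dip is 32.1°, so apparent ≤ true as expected).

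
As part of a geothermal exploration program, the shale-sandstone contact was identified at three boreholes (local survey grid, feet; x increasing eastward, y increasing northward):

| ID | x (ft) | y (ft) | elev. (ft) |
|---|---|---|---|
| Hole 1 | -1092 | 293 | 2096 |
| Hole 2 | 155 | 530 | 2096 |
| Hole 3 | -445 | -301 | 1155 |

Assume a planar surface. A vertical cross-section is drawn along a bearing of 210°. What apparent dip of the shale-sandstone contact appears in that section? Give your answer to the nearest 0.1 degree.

45.3°

Let the plane be z = a·x + b·y + c.
Hole 2−Hole 1: 1247a + 237b = 0;  Hole 3−Hole 1: 647a − 594b = −941.
Solving gives a = −0.24944, b = 1.31247.
Unit vector along 210° is (sin 210°, cos 210°) = (-0.5000, -0.8660).
Slope in that direction = a·(-0.5000) + b·(-0.8660) = −1.01191.
Apparent dip = arctan|1.01191| = 45.3° (true dip is 53.2°, so apparent ≤ true as expected).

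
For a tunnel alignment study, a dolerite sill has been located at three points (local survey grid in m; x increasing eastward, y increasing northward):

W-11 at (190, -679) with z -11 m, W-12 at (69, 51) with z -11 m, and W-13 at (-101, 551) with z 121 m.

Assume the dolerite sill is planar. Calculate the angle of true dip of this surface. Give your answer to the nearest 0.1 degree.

Two edge vectors: W-11→W-12 = (-121, 730, 0), W-11→W-13 = (-291, 1230, 132).
Normal n = (W-11→W-12) × (W-11→W-13) = (96360, 15972, 63600).
So ∂z/∂x = −n_x/n_z = −1.51509 and ∂z/∂y = −n_y/n_z = −0.25113.
Gradient magnitude |∇z| = √(a² + b²) = √(2.29551 + 0.06307) = 1.53577.
True dip = arctan(1.53577) = 56.9°, dipping toward E (azimuth ≈ 081°).

56.9°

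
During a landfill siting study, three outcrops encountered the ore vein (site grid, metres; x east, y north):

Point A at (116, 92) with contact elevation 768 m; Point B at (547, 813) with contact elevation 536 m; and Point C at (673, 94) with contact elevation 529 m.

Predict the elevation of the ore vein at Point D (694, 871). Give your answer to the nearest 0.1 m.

469.2 m

Two edge vectors: Point A→Point B = (431, 721, -232), Point A→Point C = (557, 2, -239).
Normal n = (Point A→Point B) × (Point A→Point C) = (-171855, -26215, -400735).
So ∂z/∂x = −n_x/n_z = −0.42885 and ∂z/∂y = −n_y/n_z = −0.06542.
Intercept c from Point A: 768 + 49.75 + 6.02 = 823.76.
At (694, 871): z = −297.6 − 57.0 + 823.76 = 469.2 m.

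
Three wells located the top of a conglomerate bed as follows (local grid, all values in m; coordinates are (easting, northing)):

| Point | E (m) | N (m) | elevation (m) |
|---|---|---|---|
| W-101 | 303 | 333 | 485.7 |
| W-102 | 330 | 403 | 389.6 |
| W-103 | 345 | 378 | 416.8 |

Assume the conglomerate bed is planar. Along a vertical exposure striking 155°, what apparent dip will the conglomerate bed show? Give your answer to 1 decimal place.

Two edge vectors: W-101→W-102 = (27, 70, -96.1), W-101→W-103 = (42, 45, -68.9).
Normal n = (W-101→W-102) × (W-101→W-103) = (-498.5, -2175.9, -1725).
So ∂z/∂E = −n_x/n_z = −0.28899 and ∂z/∂N = −n_y/n_z = −1.26139.
Unit vector along 155° is (sin 155°, cos 155°) = (0.4226, -0.9063).
Slope in that direction = a·(0.4226) + b·(-0.9063) = 1.02108.
Apparent dip = arctan|1.02108| = 45.6° (true dip is 52.3°, so apparent ≤ true as expected).

45.6°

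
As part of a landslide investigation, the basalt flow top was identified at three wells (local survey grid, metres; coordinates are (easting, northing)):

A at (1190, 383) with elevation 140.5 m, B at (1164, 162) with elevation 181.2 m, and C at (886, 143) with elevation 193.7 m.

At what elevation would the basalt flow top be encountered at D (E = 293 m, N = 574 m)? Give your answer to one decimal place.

135.3 m

Two edge vectors: A→B = (-26, -221, 40.7), A→C = (-304, -240, 53.2).
Normal n = (A→B) × (A→C) = (-1989.2, -10989.6, -60944).
So ∂z/∂E = −n_x/n_z = −0.032640 and ∂z/∂N = −n_y/n_z = −0.180323.
Intercept c from A: 140.5 + 38.84 + 69.06 = 248.41.
At (293, 574): z = −9.6 − 103.5 + 248.41 = 135.3 m.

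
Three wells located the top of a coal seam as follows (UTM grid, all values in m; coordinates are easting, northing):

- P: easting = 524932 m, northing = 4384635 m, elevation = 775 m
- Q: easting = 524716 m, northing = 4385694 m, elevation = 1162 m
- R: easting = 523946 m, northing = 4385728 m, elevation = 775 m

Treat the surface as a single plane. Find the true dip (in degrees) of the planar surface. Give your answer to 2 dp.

Two edge vectors: P→Q = (-216, 1059, 387), P→R = (-986, 1093, 0).
Normal n = (P→Q) × (P→R) = (-422991, -381582, 808086).
So ∂z/∂easting = −n_x/n_z = 0.52345 and ∂z/∂northing = −n_y/n_z = 0.47220.
Gradient magnitude |∇z| = √(a² + b²) = √(0.27400 + 0.22298) = 0.70496.
True dip = arctan(0.70496) = 35.18°, dipping toward SW (azimuth ≈ 228°).

35.18°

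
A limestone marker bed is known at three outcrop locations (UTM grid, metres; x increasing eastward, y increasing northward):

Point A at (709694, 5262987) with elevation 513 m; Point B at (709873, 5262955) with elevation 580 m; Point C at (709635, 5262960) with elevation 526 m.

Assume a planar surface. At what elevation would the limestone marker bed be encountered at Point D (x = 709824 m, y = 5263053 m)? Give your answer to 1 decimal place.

478.3 m

Two edge vectors: Point A→Point B = (179, -32, 67), Point A→Point C = (-59, -27, 13).
Normal n = (Point A→Point B) × (Point A→Point C) = (1393, -6280, -6721).
So ∂z/∂x = −n_x/n_z = 0.207260824 and ∂z/∂y = −n_y/n_z = −0.934384764.
Intercept c from Point A: 513 − 147091.76 + 4917654.87 = 4771076.10.
At (709824, 5263053): z = 147118.7 − 4917716.5 + 4771076.10 = 478.3 m.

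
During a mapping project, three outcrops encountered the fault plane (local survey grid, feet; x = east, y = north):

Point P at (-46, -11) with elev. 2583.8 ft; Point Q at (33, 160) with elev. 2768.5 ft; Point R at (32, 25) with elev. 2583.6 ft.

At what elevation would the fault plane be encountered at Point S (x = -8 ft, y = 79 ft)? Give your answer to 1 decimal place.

Let the plane be z = a·x + b·y + c.
Point Q−Point P: 79a + 171b = 184.7;  Point R−Point P: 78a + 36b = −0.2.
Solving gives a = −0.63688, b = 1.37435.
Then c = 2583.8 − a·-46 − b·-11 = 2569.62.
At (-8, 79): z = 5.1 + 108.6 + 2569.62 = 2683.3 ft.

2683.3 ft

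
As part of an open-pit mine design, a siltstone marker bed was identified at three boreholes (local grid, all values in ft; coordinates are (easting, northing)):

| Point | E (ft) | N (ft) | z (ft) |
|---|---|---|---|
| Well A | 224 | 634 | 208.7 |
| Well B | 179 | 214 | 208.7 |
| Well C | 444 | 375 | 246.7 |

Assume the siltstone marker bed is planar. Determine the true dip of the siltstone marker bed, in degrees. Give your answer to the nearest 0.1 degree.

8.8°

Two edge vectors: Well A→Well B = (-45, -420, 0), Well A→Well C = (220, -259, 38).
Normal n = (Well A→Well B) × (Well A→Well C) = (-15960, 1710, 104055).
So ∂z/∂E = −n_x/n_z = 0.15338 and ∂z/∂N = −n_y/n_z = −0.01643.
Gradient magnitude |∇z| = √(a² + b²) = √(0.02353 + 0.00027) = 0.15426.
True dip = arctan(0.15426) = 8.8°, dipping toward W (azimuth ≈ 276°).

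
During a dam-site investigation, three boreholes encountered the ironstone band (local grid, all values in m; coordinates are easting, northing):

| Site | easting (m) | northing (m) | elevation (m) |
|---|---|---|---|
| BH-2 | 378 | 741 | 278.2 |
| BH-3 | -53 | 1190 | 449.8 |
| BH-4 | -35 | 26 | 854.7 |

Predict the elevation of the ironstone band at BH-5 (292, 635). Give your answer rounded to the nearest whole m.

383 m

Two edge vectors: BH-2→BH-3 = (-431, 449, 171.6), BH-2→BH-4 = (-413, -715, 576.5).
Normal n = (BH-2→BH-3) × (BH-2→BH-4) = (381542.5, 177600.7, 493602).
So ∂z/∂easting = −n_x/n_z = −0.77298 and ∂z/∂northing = −n_y/n_z = −0.35981.
Intercept c from BH-2: 278.2 + 292.18 + 266.62 = 837.00.
At (292, 635): z = −225.7 − 228.5 + 837.00 = 382.8 m.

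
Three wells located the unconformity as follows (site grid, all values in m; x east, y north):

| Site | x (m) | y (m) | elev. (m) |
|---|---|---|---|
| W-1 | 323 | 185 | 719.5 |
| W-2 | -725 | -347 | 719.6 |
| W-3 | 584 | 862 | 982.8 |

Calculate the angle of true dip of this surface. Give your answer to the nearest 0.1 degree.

28.5°

Two edge vectors: W-1→W-2 = (-1048, -532, 0.1), W-1→W-3 = (261, 677, 263.3).
Normal n = (W-1→W-2) × (W-1→W-3) = (-140143.3, 275964.5, -570644).
So ∂z/∂x = −n_x/n_z = −0.24559 and ∂z/∂y = −n_y/n_z = 0.48360.
Gradient magnitude |∇z| = √(a² + b²) = √(0.06031 + 0.23387) = 0.54239.
True dip = arctan(0.54239) = 28.5°, dipping toward SSE (azimuth ≈ 153°).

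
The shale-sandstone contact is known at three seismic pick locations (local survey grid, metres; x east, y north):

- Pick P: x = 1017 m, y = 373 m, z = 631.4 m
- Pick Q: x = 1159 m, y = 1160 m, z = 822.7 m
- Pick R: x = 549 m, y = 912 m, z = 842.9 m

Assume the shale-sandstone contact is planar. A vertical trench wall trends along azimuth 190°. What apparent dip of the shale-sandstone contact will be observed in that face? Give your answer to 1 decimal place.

13.5°

Two edge vectors: Pick P→Pick Q = (142, 787, 191.3), Pick P→Pick R = (-468, 539, 211.5).
Normal n = (Pick P→Pick Q) × (Pick P→Pick R) = (63339.8, -119561.4, 444854).
So ∂z/∂x = −n_x/n_z = −0.14238 and ∂z/∂y = −n_y/n_z = 0.26877.
Unit vector along 190° is (sin 190°, cos 190°) = (-0.1736, -0.9848).
Slope in that direction = a·(-0.1736) + b·(-0.9848) = −0.23996.
Apparent dip = arctan|0.23996| = 13.5° (true dip is 16.9°, so apparent ≤ true as expected).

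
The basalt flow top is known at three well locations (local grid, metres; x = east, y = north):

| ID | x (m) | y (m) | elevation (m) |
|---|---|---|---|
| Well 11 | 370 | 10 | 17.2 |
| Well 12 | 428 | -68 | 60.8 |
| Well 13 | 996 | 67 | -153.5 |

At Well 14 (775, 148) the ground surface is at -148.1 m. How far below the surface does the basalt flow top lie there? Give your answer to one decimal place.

17.3 m

Let the plane be z = a·x + b·y + c.
Well 12−Well 11: 58a − 78b = 43.6;  Well 13−Well 11: 626a + 57b = −170.7.
Solving gives a = −0.20772, b = −0.71343.
Then c = 17.2 − a·370 − b·10 = 101.19.
At (775, 148): z_contact = −160.98 − 105.59 + 101.19 = -165.38 m.
Depth below ground = -148.1 − (-165.38) = 17.3 m.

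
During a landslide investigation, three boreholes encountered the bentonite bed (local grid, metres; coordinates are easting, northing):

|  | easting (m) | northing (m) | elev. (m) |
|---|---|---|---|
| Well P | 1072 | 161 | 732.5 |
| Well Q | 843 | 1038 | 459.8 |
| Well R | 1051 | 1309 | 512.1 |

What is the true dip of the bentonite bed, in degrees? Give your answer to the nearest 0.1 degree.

Two edge vectors: Well P→Well Q = (-229, 877, -272.7), Well P→Well R = (-21, 1148, -220.4).
Normal n = (Well P→Well Q) × (Well P→Well R) = (119768.8, -44744.9, -244475).
So ∂z/∂easting = −n_x/n_z = 0.48990 and ∂z/∂northing = −n_y/n_z = −0.18302.
Gradient magnitude |∇z| = √(a² + b²) = √(0.24000 + 0.03350) = 0.52297.
True dip = arctan(0.52297) = 27.6°, dipping toward WNW (azimuth ≈ 290°).

27.6°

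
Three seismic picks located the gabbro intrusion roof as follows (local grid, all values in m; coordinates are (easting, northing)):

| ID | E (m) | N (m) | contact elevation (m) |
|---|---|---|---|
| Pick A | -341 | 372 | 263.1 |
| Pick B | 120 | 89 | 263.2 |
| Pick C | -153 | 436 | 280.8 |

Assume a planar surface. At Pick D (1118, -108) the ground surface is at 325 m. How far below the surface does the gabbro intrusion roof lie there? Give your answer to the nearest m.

Two edge vectors: Pick A→Pick B = (461, -283, 0.1), Pick A→Pick C = (188, 64, 17.7).
Normal n = (Pick A→Pick B) × (Pick A→Pick C) = (-5015.5, -8140.9, 82708).
So ∂z/∂E = −n_x/n_z = 0.06064 and ∂z/∂N = −n_y/n_z = 0.09843.
Intercept c from Pick A: 263.1 + 20.68 − 36.62 = 247.16.
At (1118, -108): z_contact = 67.8 − 10.6 + 247.16 = 304.3 m.
Depth below ground = 325 − 304.3 = 21 m.

21 m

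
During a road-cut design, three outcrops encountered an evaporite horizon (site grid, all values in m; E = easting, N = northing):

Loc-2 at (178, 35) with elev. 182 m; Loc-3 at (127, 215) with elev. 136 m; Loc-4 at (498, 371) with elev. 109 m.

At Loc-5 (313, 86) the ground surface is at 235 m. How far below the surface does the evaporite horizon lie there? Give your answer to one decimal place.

Two edge vectors: Loc-2→Loc-3 = (-51, 180, -46), Loc-2→Loc-4 = (320, 336, -73).
Normal n = (Loc-2→Loc-3) × (Loc-2→Loc-4) = (2316, -18443, -74736).
So ∂z/∂E = −n_x/n_z = 0.03099 and ∂z/∂N = −n_y/n_z = −0.24678.
Intercept c from Loc-2: 182 − 5.52 + 8.64 = 185.12.
At (313, 86): z_contact = 9.70 − 21.22 + 185.12 = 173.60 m.
Depth below ground = 235 − 173.60 = 61.4 m.

61.4 m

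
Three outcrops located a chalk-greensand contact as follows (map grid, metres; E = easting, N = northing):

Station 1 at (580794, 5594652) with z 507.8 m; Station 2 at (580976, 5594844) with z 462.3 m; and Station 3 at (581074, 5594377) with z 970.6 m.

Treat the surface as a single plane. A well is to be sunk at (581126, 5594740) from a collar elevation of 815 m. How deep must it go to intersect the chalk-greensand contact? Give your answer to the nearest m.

Two edge vectors: Station 1→Station 2 = (182, 192, -45.5), Station 1→Station 3 = (280, -275, 462.8).
Normal n = (Station 1→Station 2) × (Station 1→Station 3) = (76345.1, -96969.6, -103810).
So ∂z/∂E = −n_x/n_z = 0.73543108 and ∂z/∂N = −n_y/n_z = −0.93410654.
Intercept c from Station 1: 507.8 − 427133.96 + 5226001.03 = 4799374.87.
At (581126, 5594740): z_contact = 427378.1 − 5226083.2 + 4799374.87 = 669.8 m.
Depth below ground = 815 − 669.8 = 145 m.

145 m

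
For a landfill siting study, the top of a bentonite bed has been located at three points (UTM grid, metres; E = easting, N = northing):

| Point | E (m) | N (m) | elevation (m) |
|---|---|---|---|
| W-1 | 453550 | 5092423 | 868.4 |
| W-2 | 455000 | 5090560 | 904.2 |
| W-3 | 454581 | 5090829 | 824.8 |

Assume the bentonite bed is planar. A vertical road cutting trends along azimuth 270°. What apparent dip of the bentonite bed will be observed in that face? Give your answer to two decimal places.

19.50°

Let the plane be z = a·E + b·N + c.
W-2−W-1: 1450a − 1863b = 35.8;  W-3−W-1: 1031a − 1594b = −43.6.
Solving gives a = 0.35410, b = 0.25638.
Unit vector along 270° is (sin 270°, cos 270°) = (-1.0000, -0.0000).
Slope in that direction = a·(-1.0000) + b·(-0.0000) = −0.35410.
Apparent dip = arctan|0.35410| = 19.50° (true dip is 23.6°, so apparent ≤ true as expected).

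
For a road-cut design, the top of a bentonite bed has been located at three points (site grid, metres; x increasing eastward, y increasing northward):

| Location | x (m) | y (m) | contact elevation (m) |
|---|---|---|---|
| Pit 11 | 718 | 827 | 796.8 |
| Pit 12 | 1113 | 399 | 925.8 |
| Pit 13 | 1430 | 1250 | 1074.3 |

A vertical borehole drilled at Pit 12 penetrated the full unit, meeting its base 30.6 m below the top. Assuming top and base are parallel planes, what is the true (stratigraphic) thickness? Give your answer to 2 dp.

Two edge vectors: Pit 11→Pit 12 = (395, -428, 129), Pit 11→Pit 13 = (712, 423, 277.5).
Normal n = (Pit 11→Pit 12) × (Pit 11→Pit 13) = (-173337, -17764.5, 471821).
So ∂z/∂x = −n_x/n_z = 0.36738 and ∂z/∂y = −n_y/n_z = 0.03765.
|∇z| = √(a²+b²) = 0.36930, so dip δ = arctan(0.36930) = 20.27°.
True thickness = vertical thickness × cos δ = 30.6 × cos 20.27° = 28.71 m.

28.71 m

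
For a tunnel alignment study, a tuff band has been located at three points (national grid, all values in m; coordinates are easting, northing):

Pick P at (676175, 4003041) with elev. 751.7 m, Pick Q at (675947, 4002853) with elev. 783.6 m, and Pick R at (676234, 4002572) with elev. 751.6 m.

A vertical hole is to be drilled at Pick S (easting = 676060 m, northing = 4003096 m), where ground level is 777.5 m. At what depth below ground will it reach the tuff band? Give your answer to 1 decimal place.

12.1 m

Two edge vectors: Pick P→Pick Q = (-228, -188, 31.9), Pick P→Pick R = (59, -469, -0.1).
Normal n = (Pick P→Pick Q) × (Pick P→Pick R) = (14979.9, 1859.3, 118024).
So ∂z/∂easting = −n_x/n_z = −0.126922490 and ∂z/∂northing = −n_y/n_z = −0.015753576.
Intercept c from Pick P: 751.7 + 85821.81 + 63062.21 = 149635.72.
At (676060, 4003096): z_contact = −85807.22 − 63063.08 + 149635.72 = 765.43 m.
Depth below ground = 777.5 − 765.43 = 12.1 m.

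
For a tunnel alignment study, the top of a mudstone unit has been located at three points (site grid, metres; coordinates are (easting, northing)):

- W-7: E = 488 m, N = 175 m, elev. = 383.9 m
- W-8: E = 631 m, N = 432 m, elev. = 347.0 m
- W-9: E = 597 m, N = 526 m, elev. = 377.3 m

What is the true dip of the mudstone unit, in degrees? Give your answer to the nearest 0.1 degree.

Let the plane be z = a·E + b·N + c.
W-8−W-7: 143a + 257b = −36.9;  W-9−W-7: 109a + 351b = −6.6.
Solving gives a = −0.50747, b = 0.13879.
Gradient magnitude |∇z| = √(a² + b²) = √(0.25753 + 0.01926) = 0.52611.
True dip = arctan(0.52611) = 27.7°, dipping toward ESE (azimuth ≈ 105°).

27.7°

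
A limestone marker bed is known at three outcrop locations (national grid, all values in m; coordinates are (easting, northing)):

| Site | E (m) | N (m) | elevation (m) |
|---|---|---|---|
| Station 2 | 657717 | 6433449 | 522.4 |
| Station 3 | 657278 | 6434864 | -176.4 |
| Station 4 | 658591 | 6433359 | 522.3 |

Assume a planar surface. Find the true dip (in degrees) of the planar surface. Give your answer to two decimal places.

27.15°

Let the plane be z = a·E + b·N + c.
Station 3−Station 2: −439a + 1415b = −698.8;  Station 4−Station 2: 874a − 90b = −0.1.
Solving gives a = −0.05265, b = −0.51019.
Gradient magnitude |∇z| = √(a² + b²) = √(0.00277 + 0.26029) = 0.51290.
True dip = arctan(0.51290) = 27.15°, dipping toward N (azimuth ≈ 006°).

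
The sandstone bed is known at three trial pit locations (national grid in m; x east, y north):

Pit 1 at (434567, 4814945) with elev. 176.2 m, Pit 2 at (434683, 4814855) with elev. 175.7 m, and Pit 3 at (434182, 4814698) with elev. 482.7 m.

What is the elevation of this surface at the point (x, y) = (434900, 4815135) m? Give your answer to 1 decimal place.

-75.7 m

Two edge vectors: Pit 1→Pit 2 = (116, -90, -0.5), Pit 1→Pit 3 = (-385, -247, 306.5).
Normal n = (Pit 1→Pit 2) × (Pit 1→Pit 3) = (-27708.5, -35361.5, -63302).
So ∂z/∂x = −n_x/n_z = −0.437719187 and ∂z/∂y = −n_y/n_z = −0.558615842.
Intercept c from Pit 1: 176.2 + 190218.31 + 2689704.55 = 2880099.07.
At (434900, 4815135): z = −190364.1 − 2689810.7 + 2880099.07 = -75.7 m.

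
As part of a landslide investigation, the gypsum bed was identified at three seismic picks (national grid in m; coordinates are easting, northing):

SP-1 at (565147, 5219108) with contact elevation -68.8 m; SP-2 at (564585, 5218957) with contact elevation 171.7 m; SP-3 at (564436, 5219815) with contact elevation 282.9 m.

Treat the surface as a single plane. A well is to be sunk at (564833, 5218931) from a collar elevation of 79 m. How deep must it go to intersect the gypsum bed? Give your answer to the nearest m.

Two edge vectors: SP-1→SP-2 = (-562, -151, 240.5), SP-1→SP-3 = (-711, 707, 351.7).
Normal n = (SP-1→SP-2) × (SP-1→SP-3) = (-223140.2, 26659.9, -504695).
So ∂z/∂easting = −n_x/n_z = −0.44212881 and ∂z/∂northing = −n_y/n_z = 0.05282378.
Intercept c from SP-1: -68.8 + 249867.77 − 275693.04 = −25894.07.
At (564833, 5218931): z_contact = −249728.9 + 275683.7 − 25894.07 = 60.7 m.
Depth below ground = 79 − 60.7 = 18 m.

18 m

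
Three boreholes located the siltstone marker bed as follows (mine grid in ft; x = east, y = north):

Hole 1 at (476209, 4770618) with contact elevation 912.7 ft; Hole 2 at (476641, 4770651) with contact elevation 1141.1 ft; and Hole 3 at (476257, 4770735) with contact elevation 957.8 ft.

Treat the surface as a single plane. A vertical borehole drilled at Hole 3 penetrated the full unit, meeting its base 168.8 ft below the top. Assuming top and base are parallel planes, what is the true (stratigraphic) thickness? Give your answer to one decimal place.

Two edge vectors: Hole 1→Hole 2 = (432, 33, 228.4), Hole 1→Hole 3 = (48, 117, 45.1).
Normal n = (Hole 1→Hole 2) × (Hole 1→Hole 3) = (-25234.5, -8520, 48960).
So ∂z/∂x = −n_x/n_z = 0.51541 and ∂z/∂y = −n_y/n_z = 0.17402.
|∇z| = √(a²+b²) = 0.54400, so dip δ = arctan(0.54400) = 28.55°.
True thickness = vertical thickness × cos δ = 168.8 × cos 28.55° = 148.3 ft.

148.3 ft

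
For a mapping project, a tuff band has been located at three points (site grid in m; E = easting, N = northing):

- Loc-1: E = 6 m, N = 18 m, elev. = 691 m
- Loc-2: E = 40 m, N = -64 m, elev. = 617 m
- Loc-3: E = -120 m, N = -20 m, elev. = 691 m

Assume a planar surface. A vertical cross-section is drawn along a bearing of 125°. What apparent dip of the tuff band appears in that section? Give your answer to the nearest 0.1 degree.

Two edge vectors: Loc-1→Loc-2 = (34, -82, -74), Loc-1→Loc-3 = (-126, -38, 0).
Normal n = (Loc-1→Loc-2) × (Loc-1→Loc-3) = (-2812, 9324, -11624).
So ∂z/∂E = −n_x/n_z = −0.24191 and ∂z/∂N = −n_y/n_z = 0.80213.
Unit vector along 125° is (sin 125°, cos 125°) = (0.8192, -0.5736).
Slope in that direction = a·(0.8192) + b·(-0.5736) = −0.65825.
Apparent dip = arctan|0.65825| = 33.4° (true dip is 40.0°, so apparent ≤ true as expected).

33.4°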